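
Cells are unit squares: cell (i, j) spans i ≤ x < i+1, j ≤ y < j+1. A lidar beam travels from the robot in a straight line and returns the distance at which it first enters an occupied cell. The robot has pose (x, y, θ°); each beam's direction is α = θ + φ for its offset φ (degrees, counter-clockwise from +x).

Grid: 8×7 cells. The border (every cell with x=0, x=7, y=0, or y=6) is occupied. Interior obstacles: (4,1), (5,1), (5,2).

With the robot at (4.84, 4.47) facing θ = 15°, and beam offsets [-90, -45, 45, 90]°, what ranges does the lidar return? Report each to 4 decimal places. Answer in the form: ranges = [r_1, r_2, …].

ranges = [1.5219, 2.4942, 1.7667, 1.5840]

beam 1: φ=-90°, α=285°
  cosα=0.2588 sinα=-0.9659 | (4,4) | tMaxX 0.6182 tMaxY 0.4866 | tΔX 3.8637 tΔY 1.0353
    t=0.4866 [y] (4,3)
    t=0.6182 [x] (5,3)
    t=1.5219 [y] (5,2) — stop
  → r_1 = 1.5219
beam 2: φ=-45°, α=330°
  cosα=0.8660 sinα=-0.5000 | (4,4) | tMaxX 0.1848 tMaxY 0.9400 | tΔX 1.1547 tΔY 2.0000
    t=0.1848 [x] (5,4)
    t=0.9400 [y] (5,3)
    t=1.3395 [x] (6,3)
    t=2.4942 [x] (7,3) — stop
  → r_2 = 2.4942
beam 3: φ=45°, α=60°
  cosα=0.5000 sinα=0.8660 | (4,4) | tMaxX 0.3200 tMaxY 0.6120 | tΔX 2.0000 tΔY 1.1547
    t=0.3200 [x] (5,4)
    t=0.6120 [y] (5,5)
    t=1.7667 [y] (5,6) — stop
  → r_3 = 1.7667
beam 4: φ=90°, α=105°
  cosα=-0.2588 sinα=0.9659 | (4,4) | tMaxX 3.2455 tMaxY 0.5487 | tΔX 3.8637 tΔY 1.0353
    t=0.5487 [y] (4,5)
    t=1.5840 [y] (4,6) — stop
  → r_4 = 1.5840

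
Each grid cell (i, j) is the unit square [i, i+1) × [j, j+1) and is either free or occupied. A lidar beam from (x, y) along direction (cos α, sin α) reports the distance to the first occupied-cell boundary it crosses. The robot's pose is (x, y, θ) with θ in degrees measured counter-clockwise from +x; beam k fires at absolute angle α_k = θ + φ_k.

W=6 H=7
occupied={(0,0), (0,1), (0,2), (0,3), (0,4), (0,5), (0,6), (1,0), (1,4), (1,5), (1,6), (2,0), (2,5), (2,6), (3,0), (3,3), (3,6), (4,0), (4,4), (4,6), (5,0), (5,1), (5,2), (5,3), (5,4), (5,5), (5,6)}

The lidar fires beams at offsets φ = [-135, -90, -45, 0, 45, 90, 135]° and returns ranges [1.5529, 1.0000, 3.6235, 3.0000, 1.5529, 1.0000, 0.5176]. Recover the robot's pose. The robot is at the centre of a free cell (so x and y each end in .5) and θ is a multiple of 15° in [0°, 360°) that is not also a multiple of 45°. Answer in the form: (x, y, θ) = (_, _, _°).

Enumerate (i+0.5, j+0.5, θ) over the 15 free cells and 16 admissible headings. For each, cast all 7 beams and compare to the given ranges.
  (3.5, 2.5, 15°): beam 1 = 1.7321 ≠ 1.5529 ✗
  (2.5, 2.5, 75°): beam 1 = 1.7321 ≠ 1.5529 ✗
  (3.5, 4.5, 165°): beam 1 = 0.5774 ≠ 1.5529 ✗
  (1.5, 2.5, 210°): beam 3 = 0.5176 ≠ 3.6235 ✗
  (2.5, 3.5, 330°): beam 2 = 2.8868 ≠ 1.0000 ✗
  …
  (4.5, 2.5, 210°): r_1=1.5529, r_2=1.0000, r_3=3.6235, r_4=3.0000, r_5=1.5529, r_6=1.0000, r_7=0.5176 — all match ✓
No second candidate reproduces the full scan.

(x, y, θ) = (4.5, 2.5, 210°)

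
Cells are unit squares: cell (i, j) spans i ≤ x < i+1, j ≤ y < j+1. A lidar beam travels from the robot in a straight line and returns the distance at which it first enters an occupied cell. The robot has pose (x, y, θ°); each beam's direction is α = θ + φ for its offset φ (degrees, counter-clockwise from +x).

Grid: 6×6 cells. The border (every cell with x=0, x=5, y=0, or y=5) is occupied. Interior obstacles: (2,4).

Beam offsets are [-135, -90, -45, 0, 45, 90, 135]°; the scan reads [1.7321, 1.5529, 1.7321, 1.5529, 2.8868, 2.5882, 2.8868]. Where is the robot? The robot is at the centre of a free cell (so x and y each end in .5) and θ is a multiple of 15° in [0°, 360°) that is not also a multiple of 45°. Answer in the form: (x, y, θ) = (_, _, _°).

Enumerate (i+0.5, j+0.5, θ) over the 15 free cells and 16 admissible headings. For each, cast all 7 beams and compare to the given ranges.
  (2.5, 2.5, 255°): beam 1 = 2.8868 ≠ 1.7321 ✗
  (2.5, 2.5, 345°): beam 4 = 2.5882 ≠ 1.5529 ✗
  (2.5, 2.5, 300°): beam 1 = 1.5529 ≠ 1.7321 ✗
  (4.5, 2.5, 165°): beam 1 = 0.5774 ≠ 1.7321 ✗
  …
  (2.5, 2.5, 285°): r_1=1.7321, r_2=1.5529, r_3=1.7321, r_4=1.5529, r_5=2.8868, r_6=2.5882, r_7=2.8868 — all match ✓
Only this pose fits every beam.

(x, y, θ) = (2.5, 2.5, 285°)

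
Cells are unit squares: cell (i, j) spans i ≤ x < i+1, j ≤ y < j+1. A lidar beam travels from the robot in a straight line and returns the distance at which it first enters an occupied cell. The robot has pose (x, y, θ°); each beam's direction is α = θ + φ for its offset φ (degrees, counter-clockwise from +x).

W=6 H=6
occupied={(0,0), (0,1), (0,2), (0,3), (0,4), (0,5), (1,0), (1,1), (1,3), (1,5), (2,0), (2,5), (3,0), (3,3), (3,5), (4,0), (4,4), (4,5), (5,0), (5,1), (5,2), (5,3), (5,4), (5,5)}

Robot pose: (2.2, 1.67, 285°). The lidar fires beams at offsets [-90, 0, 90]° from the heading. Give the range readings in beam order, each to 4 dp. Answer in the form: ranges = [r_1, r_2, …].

ranges = [0.2071, 0.6936, 2.8988]

beam 1: φ=-90°, α=195°
  direction (-0.9659, -0.2588); cell (2,1); t to first gridline: x 0.2071, y 2.5887 (then +1.0353 / +3.8637)
    (1,1) via x @ 0.2071  # hit
  → r_1 = 0.2071
beam 2: φ=0°, α=285°
  direction (0.2588, -0.9659); cell (2,1); t to first gridline: x 3.0910, y 0.6936 (then +3.8637 / +1.0353)
    (2,0) via y @ 0.6936  # hit
  → r_2 = 0.6936
beam 3: φ=90°, α=15°
  direction (0.9659, 0.2588); cell (2,1); t to first gridline: x 0.8282, y 1.2750 (then +1.0353 / +3.8637)
    (3,1) via x @ 0.8282
    (3,2) via y @ 1.2750
    (4,2) via x @ 1.8635
    (5,2) via x @ 2.8988  # hit
  → r_3 = 2.8988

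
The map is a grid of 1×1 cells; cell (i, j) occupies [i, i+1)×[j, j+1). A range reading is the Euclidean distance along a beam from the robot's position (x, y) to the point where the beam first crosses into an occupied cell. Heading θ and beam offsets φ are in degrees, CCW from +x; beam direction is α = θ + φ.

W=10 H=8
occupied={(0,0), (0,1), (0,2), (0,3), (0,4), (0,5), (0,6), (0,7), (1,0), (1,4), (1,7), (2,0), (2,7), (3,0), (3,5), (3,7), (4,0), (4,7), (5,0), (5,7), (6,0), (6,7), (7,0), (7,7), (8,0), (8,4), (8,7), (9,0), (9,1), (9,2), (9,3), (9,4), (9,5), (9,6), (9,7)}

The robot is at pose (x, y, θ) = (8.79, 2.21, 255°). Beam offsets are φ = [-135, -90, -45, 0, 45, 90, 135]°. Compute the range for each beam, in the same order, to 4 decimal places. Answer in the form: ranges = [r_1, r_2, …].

ranges = [5.5310, 7.0295, 2.4200, 1.2527, 0.4200, 0.2174, 0.2425]

beam 1: φ=-135°, α=120°
  cosα=-0.5000 sinα=0.8660 | (8,2) | tMaxX 1.5800 tMaxY 0.9122 | tΔX 2.0000 tΔY 1.1547
    t=0.9122 [y] (8,3)
    t=1.5800 [x] (7,3)
    t=2.0669 [y] (7,4)
    t=3.2216 [y] (7,5)
    t=3.5800 [x] (6,5)
    t=4.3763 [y] (6,6)
    t=5.5310 [y] (6,7) — stop
  → r_1 = 5.5310
beam 2: φ=-90°, α=165°
  cosα=-0.9659 sinα=0.2588 | (8,2) | tMaxX 0.8179 tMaxY 3.0523 | tΔX 1.0353 tΔY 3.8637
    t=0.8179 [x] (7,2)
    t=1.8531 [x] (6,2)
    t=2.8884 [x] (5,2)
    t=3.0523 [y] (5,3)
    t=3.9237 [x] (4,3)
    t=4.9590 [x] (3,3)
    t=5.9942 [x] (2,3)
    t=6.9160 [y] (2,4)
    t=7.0295 [x] (1,4) — stop
  → r_2 = 7.0295
beam 3: φ=-45°, α=210°
  cosα=-0.8660 sinα=-0.5000 | (8,2) | tMaxX 0.9122 tMaxY 0.4200 | tΔX 1.1547 tΔY 2.0000
    t=0.4200 [y] (8,1)
    t=0.9122 [x] (7,1)
    t=2.0669 [x] (6,1)
    t=2.4200 [y] (6,0) — stop
  → r_3 = 2.4200
beam 4: φ=0°, α=255°
  cosα=-0.2588 sinα=-0.9659 | (8,2) | tMaxX 3.0523 tMaxY 0.2174 | tΔX 3.8637 tΔY 1.0353
    t=0.2174 [y] (8,1)
    t=1.2527 [y] (8,0) — stop
  → r_4 = 1.2527
beam 5: φ=45°, α=300°
  cosα=0.5000 sinα=-0.8660 | (8,2) | tMaxX 0.4200 tMaxY 0.2425 | tΔX 2.0000 tΔY 1.1547
    t=0.2425 [y] (8,1)
    t=0.4200 [x] (9,1) — stop
  → r_5 = 0.4200
beam 6: φ=90°, α=345°
  cosα=0.9659 sinα=-0.2588 | (8,2) | tMaxX 0.2174 tMaxY 0.8114 | tΔX 1.0353 tΔY 3.8637
    t=0.2174 [x] (9,2) — stop
  → r_6 = 0.2174
beam 7: φ=135°, α=30°
  cosα=0.8660 sinα=0.5000 | (8,2) | tMaxX 0.2425 tMaxY 1.5800 | tΔX 1.1547 tΔY 2.0000
    t=0.2425 [x] (9,2) — stop
  → r_7 = 0.2425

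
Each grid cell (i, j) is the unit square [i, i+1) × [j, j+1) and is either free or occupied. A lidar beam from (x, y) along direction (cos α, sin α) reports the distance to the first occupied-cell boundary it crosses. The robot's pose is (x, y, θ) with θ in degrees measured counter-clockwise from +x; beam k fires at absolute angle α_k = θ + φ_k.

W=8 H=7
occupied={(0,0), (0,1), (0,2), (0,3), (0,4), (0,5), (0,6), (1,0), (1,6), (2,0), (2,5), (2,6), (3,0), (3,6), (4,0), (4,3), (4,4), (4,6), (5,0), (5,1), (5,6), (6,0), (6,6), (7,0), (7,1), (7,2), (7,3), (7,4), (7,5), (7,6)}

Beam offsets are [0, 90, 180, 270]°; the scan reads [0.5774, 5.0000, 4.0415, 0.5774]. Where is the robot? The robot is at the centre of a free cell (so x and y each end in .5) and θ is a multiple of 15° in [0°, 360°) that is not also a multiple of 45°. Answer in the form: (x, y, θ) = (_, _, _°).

Candidates: 26 free-cell centres × 16 headings = 416 poses. Raycast each; keep the one whose scan matches to 4 dp.
  (3.5, 3.5, 210°): beam 1 = 2.8868 ≠ 0.5774 ✗
  (1.5, 3.5, 255°): beam 1 = 1.9319 ≠ 0.5774 ✗
  (5.5, 2.5, 75°): beam 1 = 3.6235 ≠ 0.5774 ✗
  (3.5, 4.5, 60°): beam 1 = 1.7321 ≠ 0.5774 ✗
  …
  (4.5, 1.5, 330°): r_1=0.5774, r_2=5.0000, r_3=4.0415, r_4=0.5774 — all match ✓
No second candidate reproduces the full scan.

(x, y, θ) = (4.5, 1.5, 330°)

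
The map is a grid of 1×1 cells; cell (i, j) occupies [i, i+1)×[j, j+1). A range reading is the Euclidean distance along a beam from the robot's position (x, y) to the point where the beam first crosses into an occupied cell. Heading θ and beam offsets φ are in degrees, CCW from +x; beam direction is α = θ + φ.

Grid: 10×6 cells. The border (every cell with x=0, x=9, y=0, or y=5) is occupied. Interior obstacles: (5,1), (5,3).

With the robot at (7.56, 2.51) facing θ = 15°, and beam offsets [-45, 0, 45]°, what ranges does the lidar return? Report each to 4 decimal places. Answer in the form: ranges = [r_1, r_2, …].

ranges = [1.6628, 1.4908, 2.8752]

beam 1: φ=-45°, α=330°
  cosα=0.8660 sinα=-0.5000 | (7,2) | tMaxX 0.5081 tMaxY 1.0200 | tΔX 1.1547 tΔY 2.0000
    t=0.5081 [x] (8,2)
    t=1.0200 [y] (8,1)
    t=1.6628 [x] (9,1) — stop
  → r_1 = 1.6628
beam 2: φ=0°, α=15°
  cosα=0.9659 sinα=0.2588 | (7,2) | tMaxX 0.4555 tMaxY 1.8932 | tΔX 1.0353 tΔY 3.8637
    t=0.4555 [x] (8,2)
    t=1.4908 [x] (9,2) — stop
  → r_2 = 1.4908
beam 3: φ=45°, α=60°
  cosα=0.5000 sinα=0.8660 | (7,2) | tMaxX 0.8800 tMaxY 0.5658 | tΔX 2.0000 tΔY 1.1547
    t=0.5658 [y] (7,3)
    t=0.8800 [x] (8,3)
    t=1.7205 [y] (8,4)
    t=2.8752 [y] (8,5) — stop
  → r_3 = 2.8752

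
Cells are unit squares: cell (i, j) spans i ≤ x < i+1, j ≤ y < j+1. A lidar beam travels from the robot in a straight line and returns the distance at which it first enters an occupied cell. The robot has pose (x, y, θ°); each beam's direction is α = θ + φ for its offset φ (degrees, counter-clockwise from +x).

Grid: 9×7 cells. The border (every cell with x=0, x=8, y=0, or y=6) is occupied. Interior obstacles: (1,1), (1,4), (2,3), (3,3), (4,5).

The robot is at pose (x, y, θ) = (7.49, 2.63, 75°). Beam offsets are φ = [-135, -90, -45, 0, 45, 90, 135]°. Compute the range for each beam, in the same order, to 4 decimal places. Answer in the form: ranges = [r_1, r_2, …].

beam 1: φ=-135°, α=300°
  d=(0.5000,-0.8660)  start (7,2)  tX=1.0200 tY=0.7275  stride 1/|dx|=2.0000 1/|dy|=1.1547
    cross y-line → (7,1), t=0.7275
    cross x-line → (8,1), t=1.0200 (wall)
  → r_1 = 1.0200
beam 2: φ=-90°, α=345°
  d=(0.9659,-0.2588)  start (7,2)  tX=0.5280 tY=2.4341  stride 1/|dx|=1.0353 1/|dy|=3.8637
    cross x-line → (8,2), t=0.5280 (wall)
  → r_2 = 0.5280
beam 3: φ=-45°, α=30°
  d=(0.8660,0.5000)  start (7,2)  tX=0.5889 tY=0.7400  stride 1/|dx|=1.1547 1/|dy|=2.0000
    cross x-line → (8,2), t=0.5889 (wall)
  → r_3 = 0.5889
beam 4: φ=0°, α=75°
  d=(0.2588,0.9659)  start (7,2)  tX=1.9705 tY=0.3831  stride 1/|dx|=3.8637 1/|dy|=1.0353
    cross y-line → (7,3), t=0.3831
    cross y-line → (7,4), t=1.4183
    cross x-line → (8,4), t=1.9705 (wall)
  → r_4 = 1.9705
beam 5: φ=45°, α=120°
  d=(-0.5000,0.8660)  start (7,2)  tX=0.9800 tY=0.4272  stride 1/|dx|=2.0000 1/|dy|=1.1547
    cross y-line → (7,3), t=0.4272
    cross x-line → (6,3), t=0.9800
    cross y-line → (6,4), t=1.5819
    cross y-line → (6,5), t=2.7366
    cross x-line → (5,5), t=2.9800
    cross y-line → (5,6), t=3.8913 (wall)
  → r_5 = 3.8913
beam 6: φ=90°, α=165°
  d=(-0.9659,0.2588)  start (7,2)  tX=0.5073 tY=1.4296  stride 1/|dx|=1.0353 1/|dy|=3.8637
    cross x-line → (6,2), t=0.5073
    cross y-line → (6,3), t=1.4296
    cross x-line → (5,3), t=1.5426
    cross x-line → (4,3), t=2.5778
    cross x-line → (3,3), t=3.6131 (wall)
  → r_6 = 3.6131
beam 7: φ=135°, α=210°
  d=(-0.8660,-0.5000)  start (7,2)  tX=0.5658 tY=1.2600  stride 1/|dx|=1.1547 1/|dy|=2.0000
    cross x-line → (6,2), t=0.5658
    cross y-line → (6,1), t=1.2600
    cross x-line → (5,1), t=1.7205
    cross x-line → (4,1), t=2.8752
    cross y-line → (4,0), t=3.2600 (wall)
  → r_7 = 3.2600

ranges = [1.0200, 0.5280, 0.5889, 1.9705, 3.8913, 3.6131, 3.2600]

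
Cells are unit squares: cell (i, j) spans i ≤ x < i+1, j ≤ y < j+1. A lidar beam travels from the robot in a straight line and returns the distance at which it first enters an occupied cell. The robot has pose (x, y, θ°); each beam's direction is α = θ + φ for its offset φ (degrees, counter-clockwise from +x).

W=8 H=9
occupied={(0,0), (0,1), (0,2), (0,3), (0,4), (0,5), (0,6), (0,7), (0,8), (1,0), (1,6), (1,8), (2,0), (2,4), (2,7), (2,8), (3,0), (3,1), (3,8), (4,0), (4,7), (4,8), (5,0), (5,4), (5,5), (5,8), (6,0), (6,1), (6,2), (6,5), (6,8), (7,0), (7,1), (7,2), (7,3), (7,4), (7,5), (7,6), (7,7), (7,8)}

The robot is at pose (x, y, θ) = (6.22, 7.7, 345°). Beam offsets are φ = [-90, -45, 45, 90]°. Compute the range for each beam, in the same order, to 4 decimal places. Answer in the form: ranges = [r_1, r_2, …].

ranges = [1.7600, 1.5600, 0.6000, 0.3106]

beam 1: φ=-90°, α=255°
  d=(-0.2588,-0.9659)  start (6,7)  tX=0.8500 tY=0.7247  stride 1/|dx|=3.8637 1/|dy|=1.0353
    cross y-line → (6,6), t=0.7247
    cross x-line → (5,6), t=0.8500
    cross y-line → (5,5), t=1.7600 (wall)
  → r_1 = 1.7600
beam 2: φ=-45°, α=300°
  d=(0.5000,-0.8660)  start (6,7)  tX=1.5600 tY=0.8083  stride 1/|dx|=2.0000 1/|dy|=1.1547
    cross y-line → (6,6), t=0.8083
    cross x-line → (7,6), t=1.5600 (wall)
  → r_2 = 1.5600
beam 3: φ=45°, α=30°
  d=(0.8660,0.5000)  start (6,7)  tX=0.9007 tY=0.6000  stride 1/|dx|=1.1547 1/|dy|=2.0000
    cross y-line → (6,8), t=0.6000 (wall)
  → r_3 = 0.6000
beam 4: φ=90°, α=75°
  d=(0.2588,0.9659)  start (6,7)  tX=3.0137 tY=0.3106  stride 1/|dx|=3.8637 1/|dy|=1.0353
    cross y-line → (6,8), t=0.3106 (wall)
  → r_4 = 0.3106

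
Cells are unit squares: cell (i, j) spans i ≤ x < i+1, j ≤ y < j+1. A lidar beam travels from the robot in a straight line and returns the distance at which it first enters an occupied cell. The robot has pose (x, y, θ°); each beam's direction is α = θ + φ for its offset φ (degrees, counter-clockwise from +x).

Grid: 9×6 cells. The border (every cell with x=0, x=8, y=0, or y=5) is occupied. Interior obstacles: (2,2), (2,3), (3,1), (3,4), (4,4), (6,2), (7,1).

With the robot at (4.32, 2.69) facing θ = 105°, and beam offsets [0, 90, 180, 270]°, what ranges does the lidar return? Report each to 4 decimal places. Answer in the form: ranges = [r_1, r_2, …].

ranges = [1.3562, 1.3666, 1.7496, 3.8098]

beam 1: φ=0°, α=105°
  direction (-0.2588, 0.9659); cell (4,2); t to first gridline: x 1.2364, y 0.3209 (then +3.8637 / +1.0353)
    (4,3) via y @ 0.3209
    (3,3) via x @ 1.2364
    (3,4) via y @ 1.3562  # hit
  → r_1 = 1.3562
beam 2: φ=90°, α=195°
  direction (-0.9659, -0.2588); cell (4,2); t to first gridline: x 0.3313, y 2.6660 (then +1.0353 / +3.8637)
    (3,2) via x @ 0.3313
    (2,2) via x @ 1.3666  # hit
  → r_2 = 1.3666
beam 3: φ=180°, α=285°
  direction (0.2588, -0.9659); cell (4,2); t to first gridline: x 2.6273, y 0.7143 (then +3.8637 / +1.0353)
    (4,1) via y @ 0.7143
    (4,0) via y @ 1.7496  # hit
  → r_3 = 1.7496
beam 4: φ=270°, α=15°
  direction (0.9659, 0.2588); cell (4,2); t to first gridline: x 0.7040, y 1.1977 (then +1.0353 / +3.8637)
    (5,2) via x @ 0.7040
    (5,3) via y @ 1.1977
    (6,3) via x @ 1.7393
    (7,3) via x @ 2.7745
    (8,3) via x @ 3.8098  # hit
  → r_4 = 3.8098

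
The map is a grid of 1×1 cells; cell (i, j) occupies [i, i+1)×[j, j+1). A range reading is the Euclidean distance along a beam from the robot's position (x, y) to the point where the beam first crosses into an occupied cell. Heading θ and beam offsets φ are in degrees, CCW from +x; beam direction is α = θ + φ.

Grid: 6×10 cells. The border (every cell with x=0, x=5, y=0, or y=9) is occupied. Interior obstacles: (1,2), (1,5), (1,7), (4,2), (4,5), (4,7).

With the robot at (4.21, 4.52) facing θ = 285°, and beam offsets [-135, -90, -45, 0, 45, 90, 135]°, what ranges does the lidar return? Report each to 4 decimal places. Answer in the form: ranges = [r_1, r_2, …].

beam 1: φ=-135°, α=150°
  cosα=-0.8660 sinα=0.5000 | (4,4) | tMaxX 0.2425 tMaxY 0.9600 | tΔX 1.1547 tΔY 2.0000
    t=0.2425 [x] (3,4)
    t=0.9600 [y] (3,5)
    t=1.3972 [x] (2,5)
    t=2.5519 [x] (1,5) — stop
  → r_1 = 2.5519
beam 2: φ=-90°, α=195°
  cosα=-0.9659 sinα=-0.2588 | (4,4) | tMaxX 0.2174 tMaxY 2.0091 | tΔX 1.0353 tΔY 3.8637
    t=0.2174 [x] (3,4)
    t=1.2527 [x] (2,4)
    t=2.0091 [y] (2,3)
    t=2.2880 [x] (1,3)
    t=3.3232 [x] (0,3) — stop
  → r_2 = 3.3232
beam 3: φ=-45°, α=240°
  cosα=-0.5000 sinα=-0.8660 | (4,4) | tMaxX 0.4200 tMaxY 0.6004 | tΔX 2.0000 tΔY 1.1547
    t=0.4200 [x] (3,4)
    t=0.6004 [y] (3,3)
    t=1.7551 [y] (3,2)
    t=2.4200 [x] (2,2)
    t=2.9098 [y] (2,1)
    t=4.0645 [y] (2,0) — stop
  → r_3 = 4.0645
beam 4: φ=0°, α=285°
  cosα=0.2588 sinα=-0.9659 | (4,4) | tMaxX 3.0523 tMaxY 0.5383 | tΔX 3.8637 tΔY 1.0353
    t=0.5383 [y] (4,3)
    t=1.5736 [y] (4,2) — stop
  → r_4 = 1.5736
beam 5: φ=45°, α=330°
  cosα=0.8660 sinα=-0.5000 | (4,4) | tMaxX 0.9122 tMaxY 1.0400 | tΔX 1.1547 tΔY 2.0000
    t=0.9122 [x] (5,4) — stop
  → r_5 = 0.9122
beam 6: φ=90°, α=15°
  cosα=0.9659 sinα=0.2588 | (4,4) | tMaxX 0.8179 tMaxY 1.8546 | tΔX 1.0353 tΔY 3.8637
    t=0.8179 [x] (5,4) — stop
  → r_6 = 0.8179
beam 7: φ=135°, α=60°
  cosα=0.5000 sinα=0.8660 | (4,4) | tMaxX 1.5800 tMaxY 0.5543 | tΔX 2.0000 tΔY 1.1547
    t=0.5543 [y] (4,5) — stop
  → r_7 = 0.5543

ranges = [2.5519, 3.3232, 4.0645, 1.5736, 0.9122, 0.8179, 0.5543]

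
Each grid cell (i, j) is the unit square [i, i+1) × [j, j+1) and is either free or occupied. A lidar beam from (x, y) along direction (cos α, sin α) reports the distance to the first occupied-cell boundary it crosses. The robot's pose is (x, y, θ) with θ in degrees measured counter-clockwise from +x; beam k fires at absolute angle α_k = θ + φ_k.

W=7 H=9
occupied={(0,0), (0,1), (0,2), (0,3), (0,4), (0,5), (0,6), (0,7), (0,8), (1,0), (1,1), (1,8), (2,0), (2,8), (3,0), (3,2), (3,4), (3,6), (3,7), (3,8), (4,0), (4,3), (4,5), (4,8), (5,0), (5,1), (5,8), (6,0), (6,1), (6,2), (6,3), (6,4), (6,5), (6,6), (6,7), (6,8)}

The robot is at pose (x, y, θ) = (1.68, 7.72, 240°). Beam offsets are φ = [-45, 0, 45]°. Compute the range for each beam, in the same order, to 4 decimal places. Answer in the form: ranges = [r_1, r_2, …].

beam 1: φ=-45°, α=195°
  cosα=-0.9659 sinα=-0.2588 | (1,7) | tMaxX 0.7040 tMaxY 2.7819 | tΔX 1.0353 tΔY 3.8637
    t=0.7040 [x] (0,7) — stop
  → r_1 = 0.7040
beam 2: φ=0°, α=240°
  cosα=-0.5000 sinα=-0.8660 | (1,7) | tMaxX 1.3600 tMaxY 0.8314 | tΔX 2.0000 tΔY 1.1547
    t=0.8314 [y] (1,6)
    t=1.3600 [x] (0,6) — stop
  → r_2 = 1.3600
beam 3: φ=45°, α=285°
  cosα=0.2588 sinα=-0.9659 | (1,7) | tMaxX 1.2364 tMaxY 0.7454 | tΔX 3.8637 tΔY 1.0353
    t=0.7454 [y] (1,6)
    t=1.2364 [x] (2,6)
    t=1.7807 [y] (2,5)
    t=2.8160 [y] (2,4)
    t=3.8512 [y] (2,3)
    t=4.8865 [y] (2,2)
    t=5.1001 [x] (3,2) — stop
  → r_3 = 5.1001

ranges = [0.7040, 1.3600, 5.1001]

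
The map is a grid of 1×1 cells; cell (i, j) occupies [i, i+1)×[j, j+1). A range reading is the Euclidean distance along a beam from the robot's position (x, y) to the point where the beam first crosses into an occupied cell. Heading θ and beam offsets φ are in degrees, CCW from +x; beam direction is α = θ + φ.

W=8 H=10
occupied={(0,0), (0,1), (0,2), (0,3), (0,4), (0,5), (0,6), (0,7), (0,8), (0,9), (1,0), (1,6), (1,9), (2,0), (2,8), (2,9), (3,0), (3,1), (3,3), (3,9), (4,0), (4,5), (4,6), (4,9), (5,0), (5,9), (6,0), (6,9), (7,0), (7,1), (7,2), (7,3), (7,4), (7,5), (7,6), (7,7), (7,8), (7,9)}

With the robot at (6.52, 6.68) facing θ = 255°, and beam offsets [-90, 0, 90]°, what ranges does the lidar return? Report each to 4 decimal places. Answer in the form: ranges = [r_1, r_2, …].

ranges = [5.7147, 5.8804, 0.4969]

beam 1: φ=-90°, α=165°
  d=(-0.9659,0.2588)  start (6,6)  tX=0.5383 tY=1.2364  stride 1/|dx|=1.0353 1/|dy|=3.8637
    cross x-line → (5,6), t=0.5383
    cross y-line → (5,7), t=1.2364
    cross x-line → (4,7), t=1.5736
    cross x-line → (3,7), t=2.6089
    cross x-line → (2,7), t=3.6442
    cross x-line → (1,7), t=4.6794
    cross y-line → (1,8), t=5.1001
    cross x-line → (0,8), t=5.7147 (wall)
  → r_1 = 5.7147
beam 2: φ=0°, α=255°
  d=(-0.2588,-0.9659)  start (6,6)  tX=2.0091 tY=0.7040  stride 1/|dx|=3.8637 1/|dy|=1.0353
    cross y-line → (6,5), t=0.7040
    cross y-line → (6,4), t=1.7393
    cross x-line → (5,4), t=2.0091
    cross y-line → (5,3), t=2.7745
    cross y-line → (5,2), t=3.8098
    cross y-line → (5,1), t=4.8451
    cross x-line → (4,1), t=5.8728
    cross y-line → (4,0), t=5.8804 (wall)
  → r_2 = 5.8804
beam 3: φ=90°, α=345°
  d=(0.9659,-0.2588)  start (6,6)  tX=0.4969 tY=2.6273  stride 1/|dx|=1.0353 1/|dy|=3.8637
    cross x-line → (7,6), t=0.4969 (wall)
  → r_3 = 0.4969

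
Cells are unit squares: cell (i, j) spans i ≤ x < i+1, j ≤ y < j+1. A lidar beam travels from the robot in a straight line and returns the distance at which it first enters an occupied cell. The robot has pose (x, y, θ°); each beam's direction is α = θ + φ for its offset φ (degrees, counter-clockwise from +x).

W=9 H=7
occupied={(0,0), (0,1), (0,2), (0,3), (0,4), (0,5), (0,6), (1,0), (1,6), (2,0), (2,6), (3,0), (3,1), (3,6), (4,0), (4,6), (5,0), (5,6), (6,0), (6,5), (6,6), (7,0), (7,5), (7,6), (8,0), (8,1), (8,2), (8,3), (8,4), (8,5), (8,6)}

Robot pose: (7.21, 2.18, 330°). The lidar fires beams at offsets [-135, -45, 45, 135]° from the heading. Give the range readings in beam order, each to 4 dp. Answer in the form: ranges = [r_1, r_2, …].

ranges = [3.3232, 1.2216, 0.8179, 2.9195]

beam 1: φ=-135°, α=195°
  dir = (cos 195°, sin 195°) = (-0.9659, -0.2588); from cell (7,2)
  next x-line at t=0.2174, next y-line at t=0.6955; Δt_x=1.0353, Δt_y=3.8637
    x: enter (6,2) at t=0.2174
    y: enter (6,1) at t=0.6955
    x: enter (5,1) at t=1.2527
    x: enter (4,1) at t=2.2880
    x: enter (3,1) at t=3.3232 ← occupied
  → r_1 = 3.3232
beam 2: φ=-45°, α=285°
  dir = (cos 285°, sin 285°) = (0.2588, -0.9659); from cell (7,2)
  next x-line at t=3.0523, next y-line at t=0.1863; Δt_x=3.8637, Δt_y=1.0353
    y: enter (7,1) at t=0.1863
    y: enter (7,0) at t=1.2216 ← occupied
  → r_2 = 1.2216
beam 3: φ=45°, α=15°
  dir = (cos 15°, sin 15°) = (0.9659, 0.2588); from cell (7,2)
  next x-line at t=0.8179, next y-line at t=3.1682; Δt_x=1.0353, Δt_y=3.8637
    x: enter (8,2) at t=0.8179 ← occupied
  → r_3 = 0.8179
beam 4: φ=135°, α=105°
  dir = (cos 105°, sin 105°) = (-0.2588, 0.9659); from cell (7,2)
  next x-line at t=0.8114, next y-line at t=0.8489; Δt_x=3.8637, Δt_y=1.0353
    x: enter (6,2) at t=0.8114
    y: enter (6,3) at t=0.8489
    y: enter (6,4) at t=1.8842
    y: enter (6,5) at t=2.9195 ← occupied
  → r_4 = 2.9195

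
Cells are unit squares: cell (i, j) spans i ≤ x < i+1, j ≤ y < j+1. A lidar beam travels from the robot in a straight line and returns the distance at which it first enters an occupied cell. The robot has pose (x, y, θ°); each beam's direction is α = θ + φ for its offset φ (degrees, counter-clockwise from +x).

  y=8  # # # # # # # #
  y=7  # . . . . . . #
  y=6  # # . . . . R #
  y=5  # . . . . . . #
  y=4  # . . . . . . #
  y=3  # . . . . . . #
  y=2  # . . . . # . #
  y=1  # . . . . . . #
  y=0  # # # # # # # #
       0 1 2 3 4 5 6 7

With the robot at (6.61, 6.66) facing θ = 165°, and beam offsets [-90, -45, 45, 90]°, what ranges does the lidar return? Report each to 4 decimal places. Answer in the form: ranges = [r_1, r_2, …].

beam 1: φ=-90°, α=75°
  direction (0.2588, 0.9659); cell (6,6); t to first gridline: x 1.5068, y 0.3520 (then +3.8637 / +1.0353)
    (6,7) via y @ 0.3520
    (6,8) via y @ 1.3873  # hit
  → r_1 = 1.3873
beam 2: φ=-45°, α=120°
  direction (-0.5000, 0.8660); cell (6,6); t to first gridline: x 1.2200, y 0.3926 (then +2.0000 / +1.1547)
    (6,7) via y @ 0.3926
    (5,7) via x @ 1.2200
    (5,8) via y @ 1.5473  # hit
  → r_2 = 1.5473
beam 3: φ=45°, α=210°
  direction (-0.8660, -0.5000); cell (6,6); t to first gridline: x 0.7044, y 1.3200 (then +1.1547 / +2.0000)
    (5,6) via x @ 0.7044
    (5,5) via y @ 1.3200
    (4,5) via x @ 1.8591
    (3,5) via x @ 3.0138
    (3,4) via y @ 3.3200
    (2,4) via x @ 4.1685
    (2,3) via y @ 5.3200
    (1,3) via x @ 5.3232
    (0,3) via x @ 6.4779  # hit
  → r_3 = 6.4779
beam 4: φ=90°, α=255°
  direction (-0.2588, -0.9659); cell (6,6); t to first gridline: x 2.3569, y 0.6833 (then +3.8637 / +1.0353)
    (6,5) via y @ 0.6833
    (6,4) via y @ 1.7186
    (5,4) via x @ 2.3569
    (5,3) via y @ 2.7538
    (5,2) via y @ 3.7891  # hit
  → r_4 = 3.7891

ranges = [1.3873, 1.5473, 6.4779, 3.7891]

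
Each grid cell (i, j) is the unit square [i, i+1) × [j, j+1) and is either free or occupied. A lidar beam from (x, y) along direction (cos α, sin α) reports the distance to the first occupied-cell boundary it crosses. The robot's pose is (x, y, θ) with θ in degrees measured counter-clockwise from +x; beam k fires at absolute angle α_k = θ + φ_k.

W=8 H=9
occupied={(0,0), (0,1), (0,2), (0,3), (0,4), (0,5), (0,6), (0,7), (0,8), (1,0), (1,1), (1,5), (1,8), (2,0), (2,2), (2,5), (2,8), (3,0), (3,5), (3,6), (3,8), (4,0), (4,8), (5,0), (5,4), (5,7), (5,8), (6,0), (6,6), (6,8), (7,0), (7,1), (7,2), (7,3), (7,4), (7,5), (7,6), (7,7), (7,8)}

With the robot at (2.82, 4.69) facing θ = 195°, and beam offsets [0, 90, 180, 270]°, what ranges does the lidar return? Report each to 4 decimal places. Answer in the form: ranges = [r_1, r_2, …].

ranges = [1.8842, 3.8202, 1.1977, 0.3209]

beam 1: φ=0°, α=195°
  dir = (cos 195°, sin 195°) = (-0.9659, -0.2588); from cell (2,4)
  next x-line at t=0.8489, next y-line at t=2.6660; Δt_x=1.0353, Δt_y=3.8637
    x: enter (1,4) at t=0.8489
    x: enter (0,4) at t=1.8842 ← occupied
  → r_1 = 1.8842
beam 2: φ=90°, α=285°
  dir = (cos 285°, sin 285°) = (0.2588, -0.9659); from cell (2,4)
  next x-line at t=0.6955, next y-line at t=0.7143; Δt_x=3.8637, Δt_y=1.0353
    x: enter (3,4) at t=0.6955
    y: enter (3,3) at t=0.7143
    y: enter (3,2) at t=1.7496
    y: enter (3,1) at t=2.7849
    y: enter (3,0) at t=3.8202 ← occupied
  → r_2 = 3.8202
beam 3: φ=180°, α=15°
  dir = (cos 15°, sin 15°) = (0.9659, 0.2588); from cell (2,4)
  next x-line at t=0.1863, next y-line at t=1.1977; Δt_x=1.0353, Δt_y=3.8637
    x: enter (3,4) at t=0.1863
    y: enter (3,5) at t=1.1977 ← occupied
  → r_3 = 1.1977
beam 4: φ=270°, α=105°
  dir = (cos 105°, sin 105°) = (-0.2588, 0.9659); from cell (2,4)
  next x-line at t=3.1682, next y-line at t=0.3209; Δt_x=3.8637, Δt_y=1.0353
    y: enter (2,5) at t=0.3209 ← occupied
  → r_4 = 0.3209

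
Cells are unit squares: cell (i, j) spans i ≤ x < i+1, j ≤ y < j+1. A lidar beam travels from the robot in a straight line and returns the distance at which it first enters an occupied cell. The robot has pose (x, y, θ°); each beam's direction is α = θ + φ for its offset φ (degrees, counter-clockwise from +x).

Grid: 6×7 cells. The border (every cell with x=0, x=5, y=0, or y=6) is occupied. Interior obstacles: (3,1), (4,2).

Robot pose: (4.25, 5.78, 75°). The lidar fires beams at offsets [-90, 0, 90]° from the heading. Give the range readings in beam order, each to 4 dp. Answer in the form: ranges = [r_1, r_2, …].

beam 1: φ=-90°, α=345°
  dir = (cos 345°, sin 345°) = (0.9659, -0.2588); from cell (4,5)
  next x-line at t=0.7765, next y-line at t=3.0137; Δt_x=1.0353, Δt_y=3.8637
    x: enter (5,5) at t=0.7765 ← occupied
  → r_1 = 0.7765
beam 2: φ=0°, α=75°
  dir = (cos 75°, sin 75°) = (0.2588, 0.9659); from cell (4,5)
  next x-line at t=2.8978, next y-line at t=0.2278; Δt_x=3.8637, Δt_y=1.0353
    y: enter (4,6) at t=0.2278 ← occupied
  → r_2 = 0.2278
beam 3: φ=90°, α=165°
  dir = (cos 165°, sin 165°) = (-0.9659, 0.2588); from cell (4,5)
  next x-line at t=0.2588, next y-line at t=0.8500; Δt_x=1.0353, Δt_y=3.8637
    x: enter (3,5) at t=0.2588
    y: enter (3,6) at t=0.8500 ← occupied
  → r_3 = 0.8500

ranges = [0.7765, 0.2278, 0.8500]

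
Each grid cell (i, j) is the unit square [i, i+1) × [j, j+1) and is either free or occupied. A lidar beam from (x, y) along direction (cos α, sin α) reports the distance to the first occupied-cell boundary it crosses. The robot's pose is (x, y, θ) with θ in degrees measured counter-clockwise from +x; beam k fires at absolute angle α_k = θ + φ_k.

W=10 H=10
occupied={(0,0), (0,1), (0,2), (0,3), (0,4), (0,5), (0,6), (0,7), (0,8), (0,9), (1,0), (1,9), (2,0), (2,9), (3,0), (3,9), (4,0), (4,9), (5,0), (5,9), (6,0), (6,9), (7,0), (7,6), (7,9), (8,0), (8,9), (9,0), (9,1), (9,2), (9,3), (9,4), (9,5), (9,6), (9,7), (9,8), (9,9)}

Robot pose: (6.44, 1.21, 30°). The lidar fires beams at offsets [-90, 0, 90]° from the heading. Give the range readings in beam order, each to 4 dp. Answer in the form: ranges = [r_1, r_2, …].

beam 1: φ=-90°, α=300°
  cosα=0.5000 sinα=-0.8660 | (6,1) | tMaxX 1.1200 tMaxY 0.2425 | tΔX 2.0000 tΔY 1.1547
    t=0.2425 [y] (6,0) — stop
  → r_1 = 0.2425
beam 2: φ=0°, α=30°
  cosα=0.8660 sinα=0.5000 | (6,1) | tMaxX 0.6466 tMaxY 1.5800 | tΔX 1.1547 tΔY 2.0000
    t=0.6466 [x] (7,1)
    t=1.5800 [y] (7,2)
    t=1.8013 [x] (8,2)
    t=2.9560 [x] (9,2) — stop
  → r_2 = 2.9560
beam 3: φ=90°, α=120°
  cosα=-0.5000 sinα=0.8660 | (6,1) | tMaxX 0.8800 tMaxY 0.9122 | tΔX 2.0000 tΔY 1.1547
    t=0.8800 [x] (5,1)
    t=0.9122 [y] (5,2)
    t=2.0669 [y] (5,3)
    t=2.8800 [x] (4,3)
    t=3.2216 [y] (4,4)
    t=4.3763 [y] (4,5)
    t=4.8800 [x] (3,5)
    t=5.5310 [y] (3,6)
    t=6.6857 [y] (3,7)
    t=6.8800 [x] (2,7)
    t=7.8404 [y] (2,8)
    t=8.8800 [x] (1,8)
    t=8.9951 [y] (1,9) — stop
  → r_3 = 8.9951

ranges = [0.2425, 2.9560, 8.9951]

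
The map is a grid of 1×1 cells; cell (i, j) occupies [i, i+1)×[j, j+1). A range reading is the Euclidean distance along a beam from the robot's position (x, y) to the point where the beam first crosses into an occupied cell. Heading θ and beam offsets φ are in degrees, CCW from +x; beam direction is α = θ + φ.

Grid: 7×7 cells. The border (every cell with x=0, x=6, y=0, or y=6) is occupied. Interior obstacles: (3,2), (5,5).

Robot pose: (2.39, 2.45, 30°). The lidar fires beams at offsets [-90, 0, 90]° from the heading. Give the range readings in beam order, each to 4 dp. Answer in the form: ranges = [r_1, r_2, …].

beam 1: φ=-90°, α=300°
  direction (0.5000, -0.8660); cell (2,2); t to first gridline: x 1.2200, y 0.5196 (then +2.0000 / +1.1547)
    (2,1) via y @ 0.5196
    (3,1) via x @ 1.2200
    (3,0) via y @ 1.6743  # hit
  → r_1 = 1.6743
beam 2: φ=0°, α=30°
  direction (0.8660, 0.5000); cell (2,2); t to first gridline: x 0.7044, y 1.1000 (then +1.1547 / +2.0000)
    (3,2) via x @ 0.7044  # hit
  → r_2 = 0.7044
beam 3: φ=90°, α=120°
  direction (-0.5000, 0.8660); cell (2,2); t to first gridline: x 0.7800, y 0.6351 (then +2.0000 / +1.1547)
    (2,3) via y @ 0.6351
    (1,3) via x @ 0.7800
    (1,4) via y @ 1.7898
    (0,4) via x @ 2.7800  # hit
  → r_3 = 2.7800

ranges = [1.6743, 0.7044, 2.7800]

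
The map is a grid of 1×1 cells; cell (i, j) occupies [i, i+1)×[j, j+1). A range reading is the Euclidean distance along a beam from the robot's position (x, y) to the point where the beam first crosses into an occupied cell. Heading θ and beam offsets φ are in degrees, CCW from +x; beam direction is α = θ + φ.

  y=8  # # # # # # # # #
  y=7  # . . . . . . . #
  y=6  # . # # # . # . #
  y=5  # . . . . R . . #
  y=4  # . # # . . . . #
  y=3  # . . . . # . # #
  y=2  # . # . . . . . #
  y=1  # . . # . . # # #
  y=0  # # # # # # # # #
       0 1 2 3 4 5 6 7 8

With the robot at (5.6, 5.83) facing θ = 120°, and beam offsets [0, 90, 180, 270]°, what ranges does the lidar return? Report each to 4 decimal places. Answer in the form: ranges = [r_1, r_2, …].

ranges = [1.2000, 1.8475, 2.8000, 0.4619]

beam 1: φ=0°, α=120°
  dir = (cos 120°, sin 120°) = (-0.5000, 0.8660); from cell (5,5)
  next x-line at t=1.2000, next y-line at t=0.1963; Δt_x=2.0000, Δt_y=1.1547
    y: enter (5,6) at t=0.1963
    x: enter (4,6) at t=1.2000 ← occupied
  → r_1 = 1.2000
beam 2: φ=90°, α=210°
  dir = (cos 210°, sin 210°) = (-0.8660, -0.5000); from cell (5,5)
  next x-line at t=0.6928, next y-line at t=1.6600; Δt_x=1.1547, Δt_y=2.0000
    x: enter (4,5) at t=0.6928
    y: enter (4,4) at t=1.6600
    x: enter (3,4) at t=1.8475 ← occupied
  → r_2 = 1.8475
beam 3: φ=180°, α=300°
  dir = (cos 300°, sin 300°) = (0.5000, -0.8660); from cell (5,5)
  next x-line at t=0.8000, next y-line at t=0.9584; Δt_x=2.0000, Δt_y=1.1547
    x: enter (6,5) at t=0.8000
    y: enter (6,4) at t=0.9584
    y: enter (6,3) at t=2.1131
    x: enter (7,3) at t=2.8000 ← occupied
  → r_3 = 2.8000
beam 4: φ=270°, α=30°
  dir = (cos 30°, sin 30°) = (0.8660, 0.5000); from cell (5,5)
  next x-line at t=0.4619, next y-line at t=0.3400; Δt_x=1.1547, Δt_y=2.0000
    y: enter (5,6) at t=0.3400
    x: enter (6,6) at t=0.4619 ← occupied
  → r_4 = 0.4619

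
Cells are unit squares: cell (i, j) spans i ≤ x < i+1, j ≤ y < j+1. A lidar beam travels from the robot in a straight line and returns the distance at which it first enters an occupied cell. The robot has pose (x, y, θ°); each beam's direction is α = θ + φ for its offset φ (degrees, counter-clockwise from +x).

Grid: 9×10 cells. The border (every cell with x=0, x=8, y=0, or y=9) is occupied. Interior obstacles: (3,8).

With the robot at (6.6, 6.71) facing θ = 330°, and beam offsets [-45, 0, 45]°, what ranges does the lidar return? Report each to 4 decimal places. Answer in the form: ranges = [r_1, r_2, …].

ranges = [5.4092, 1.6166, 1.4494]

beam 1: φ=-45°, α=285°
  d=(0.2588,-0.9659)  start (6,6)  tX=1.5455 tY=0.7350  stride 1/|dx|=3.8637 1/|dy|=1.0353
    cross y-line → (6,5), t=0.7350
    cross x-line → (7,5), t=1.5455
    cross y-line → (7,4), t=1.7703
    cross y-line → (7,3), t=2.8056
    cross y-line → (7,2), t=3.8409
    cross y-line → (7,1), t=4.8762
    cross x-line → (8,1), t=5.4092 (wall)
  → r_1 = 5.4092
beam 2: φ=0°, α=330°
  d=(0.8660,-0.5000)  start (6,6)  tX=0.4619 tY=1.4200  stride 1/|dx|=1.1547 1/|dy|=2.0000
    cross x-line → (7,6), t=0.4619
    cross y-line → (7,5), t=1.4200
    cross x-line → (8,5), t=1.6166 (wall)
  → r_2 = 1.6166
beam 3: φ=45°, α=15°
  d=(0.9659,0.2588)  start (6,6)  tX=0.4141 tY=1.1205  stride 1/|dx|=1.0353 1/|dy|=3.8637
    cross x-line → (7,6), t=0.4141
    cross y-line → (7,7), t=1.1205
    cross x-line → (8,7), t=1.4494 (wall)
  → r_3 = 1.4494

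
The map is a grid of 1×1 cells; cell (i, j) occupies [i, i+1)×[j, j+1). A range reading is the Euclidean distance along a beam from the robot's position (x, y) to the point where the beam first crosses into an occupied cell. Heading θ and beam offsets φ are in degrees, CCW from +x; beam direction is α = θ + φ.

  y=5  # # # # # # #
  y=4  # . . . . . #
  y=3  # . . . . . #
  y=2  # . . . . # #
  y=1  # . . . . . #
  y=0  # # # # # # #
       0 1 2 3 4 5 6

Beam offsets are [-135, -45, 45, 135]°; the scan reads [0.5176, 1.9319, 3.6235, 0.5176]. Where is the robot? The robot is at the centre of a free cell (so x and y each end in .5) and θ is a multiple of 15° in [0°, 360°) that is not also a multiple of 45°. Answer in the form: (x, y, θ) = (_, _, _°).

Candidates: 19 free-cell centres × 16 headings = 304 poses. Raycast each; keep the one whose scan matches to 4 dp.
  (1.5, 4.5, 165°): beam 1 = 1.0000 ≠ 0.5176 ✗
  (1.5, 2.5, 150°): beam 1 = 4.6587 ≠ 0.5176 ✗
  (3.5, 4.5, 15°): beam 1 = 4.0415 ≠ 0.5176 ✗
  …
  (1.5, 1.5, 30°): r_1=0.5176, r_2=1.9319, r_3=3.6235, r_4=0.5176 — all match ✓
Unique over the lattice → pose = (1.5, 1.5, 30°).

(x, y, θ) = (1.5, 1.5, 30°)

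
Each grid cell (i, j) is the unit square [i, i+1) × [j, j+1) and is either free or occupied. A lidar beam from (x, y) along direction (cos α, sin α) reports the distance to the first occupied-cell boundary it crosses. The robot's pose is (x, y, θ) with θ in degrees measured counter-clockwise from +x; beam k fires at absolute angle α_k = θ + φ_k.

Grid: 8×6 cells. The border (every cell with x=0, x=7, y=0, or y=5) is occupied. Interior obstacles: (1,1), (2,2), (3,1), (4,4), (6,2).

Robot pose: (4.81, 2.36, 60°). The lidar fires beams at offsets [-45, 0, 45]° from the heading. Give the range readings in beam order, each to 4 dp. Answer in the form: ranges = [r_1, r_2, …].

ranges = [1.2320, 3.0484, 1.6979]

beam 1: φ=-45°, α=15°
  dir = (cos 15°, sin 15°) = (0.9659, 0.2588); from cell (4,2)
  next x-line at t=0.1967, next y-line at t=2.4728; Δt_x=1.0353, Δt_y=3.8637
    x: enter (5,2) at t=0.1967
    x: enter (6,2) at t=1.2320 ← occupied
  → r_1 = 1.2320
beam 2: φ=0°, α=60°
  dir = (cos 60°, sin 60°) = (0.5000, 0.8660); from cell (4,2)
  next x-line at t=0.3800, next y-line at t=0.7390; Δt_x=2.0000, Δt_y=1.1547
    x: enter (5,2) at t=0.3800
    y: enter (5,3) at t=0.7390
    y: enter (5,4) at t=1.8937
    x: enter (6,4) at t=2.3800
    y: enter (6,5) at t=3.0484 ← occupied
  → r_2 = 3.0484
beam 3: φ=45°, α=105°
  dir = (cos 105°, sin 105°) = (-0.2588, 0.9659); from cell (4,2)
  next x-line at t=3.1296, next y-line at t=0.6626; Δt_x=3.8637, Δt_y=1.0353
    y: enter (4,3) at t=0.6626
    y: enter (4,4) at t=1.6979 ← occupied
  → r_3 = 1.6979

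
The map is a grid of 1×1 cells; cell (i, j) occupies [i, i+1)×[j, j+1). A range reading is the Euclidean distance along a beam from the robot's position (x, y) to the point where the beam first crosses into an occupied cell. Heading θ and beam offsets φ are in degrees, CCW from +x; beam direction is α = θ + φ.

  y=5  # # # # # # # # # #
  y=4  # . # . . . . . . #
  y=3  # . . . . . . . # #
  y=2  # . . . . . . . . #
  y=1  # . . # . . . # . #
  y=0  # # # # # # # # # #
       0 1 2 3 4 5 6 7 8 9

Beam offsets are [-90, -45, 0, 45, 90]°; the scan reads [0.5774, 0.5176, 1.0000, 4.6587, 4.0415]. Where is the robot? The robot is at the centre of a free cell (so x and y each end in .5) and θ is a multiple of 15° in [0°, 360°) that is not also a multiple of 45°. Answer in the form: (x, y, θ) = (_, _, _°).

(x, y, θ) = (4.5, 1.5, 330°)

Enumerate (i+0.5, j+0.5, θ) over the 28 free cells and 16 admissible headings. For each, cast all 5 beams and compare to the given ranges.
  (3.5, 2.5, 300°): beam 1 = 2.8868 ≠ 0.5774 ✗
  (4.5, 3.5, 105°): beam 1 = 4.6587 ≠ 0.5774 ✗
  (6.5, 1.5, 330°): beam 3 = 0.5774 ≠ 1.0000 ✗
  (3.5, 2.5, 210°): beam 1 = 1.7321 ≠ 0.5774 ✗
  …
  (4.5, 1.5, 330°): r_1=0.5774, r_2=0.5176, r_3=1.0000, r_4=4.6587, r_5=4.0415 — all match ✓
No second candidate reproduces the full scan.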